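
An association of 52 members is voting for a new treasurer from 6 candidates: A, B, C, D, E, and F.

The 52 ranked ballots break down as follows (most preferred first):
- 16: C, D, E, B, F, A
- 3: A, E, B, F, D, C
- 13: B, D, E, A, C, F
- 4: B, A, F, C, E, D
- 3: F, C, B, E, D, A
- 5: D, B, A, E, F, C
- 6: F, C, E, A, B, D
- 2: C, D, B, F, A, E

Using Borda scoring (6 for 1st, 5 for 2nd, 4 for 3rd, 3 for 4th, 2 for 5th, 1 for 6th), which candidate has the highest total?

A: 16×1 + 3×6 + 13×3 + 4×5 + 3×1 + 5×4 + 6×3 + 2×2 = 138
B: 16×3 + 3×4 + 13×6 + 4×6 + 3×4 + 5×5 + 6×2 + 2×4 = 219
C: 16×6 + 3×1 + 13×2 + 4×3 + 3×5 + 5×1 + 6×5 + 2×6 = 199
D: 16×5 + 3×2 + 13×5 + 4×1 + 3×2 + 5×6 + 6×1 + 2×5 = 207
E: 16×4 + 3×5 + 13×4 + 4×2 + 3×3 + 5×3 + 6×4 + 2×1 = 189
F: 16×2 + 3×3 + 13×1 + 4×4 + 3×6 + 5×2 + 6×6 + 2×3 = 140

B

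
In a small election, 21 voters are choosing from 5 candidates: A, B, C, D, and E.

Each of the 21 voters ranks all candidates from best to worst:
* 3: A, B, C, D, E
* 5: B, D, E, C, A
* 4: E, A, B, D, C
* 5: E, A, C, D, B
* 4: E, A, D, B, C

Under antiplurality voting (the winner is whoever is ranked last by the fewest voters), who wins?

D

Last-place votes: A 5, B 5, C 8, D 0, E 3.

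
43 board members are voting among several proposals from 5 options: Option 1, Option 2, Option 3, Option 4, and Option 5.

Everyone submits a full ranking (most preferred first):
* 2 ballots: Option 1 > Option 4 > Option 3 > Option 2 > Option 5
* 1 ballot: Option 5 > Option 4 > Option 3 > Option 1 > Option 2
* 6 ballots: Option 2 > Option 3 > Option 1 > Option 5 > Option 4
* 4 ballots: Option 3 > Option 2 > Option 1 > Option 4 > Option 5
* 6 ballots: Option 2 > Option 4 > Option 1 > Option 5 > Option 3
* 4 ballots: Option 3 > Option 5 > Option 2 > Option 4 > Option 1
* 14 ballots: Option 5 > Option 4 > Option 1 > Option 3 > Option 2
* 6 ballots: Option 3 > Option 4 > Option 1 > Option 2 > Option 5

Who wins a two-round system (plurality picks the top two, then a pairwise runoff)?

Round 1 first-place votes: Option 1 2, Option 2 12, Option 3 14, Option 4 0, Option 5 15. Option 5 and Option 3 advance.
Runoff: Option 5 is ranked above Option 3 on 21 ballots, Option 3 above Option 5 on 22.

Option 3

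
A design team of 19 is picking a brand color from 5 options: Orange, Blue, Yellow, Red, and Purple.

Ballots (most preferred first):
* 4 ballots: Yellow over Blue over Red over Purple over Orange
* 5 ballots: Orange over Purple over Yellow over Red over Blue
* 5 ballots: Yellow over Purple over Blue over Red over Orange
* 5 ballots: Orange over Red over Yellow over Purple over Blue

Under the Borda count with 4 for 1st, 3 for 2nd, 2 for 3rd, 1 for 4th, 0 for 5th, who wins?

Orange: 4×0 + 5×4 + 5×0 + 5×4 = 40
Blue: 4×3 + 5×0 + 5×2 + 5×0 = 22
Yellow: 4×4 + 5×2 + 5×4 + 5×2 = 56
Red: 4×2 + 5×1 + 5×1 + 5×3 = 33
Purple: 4×1 + 5×3 + 5×3 + 5×1 = 39

Yellow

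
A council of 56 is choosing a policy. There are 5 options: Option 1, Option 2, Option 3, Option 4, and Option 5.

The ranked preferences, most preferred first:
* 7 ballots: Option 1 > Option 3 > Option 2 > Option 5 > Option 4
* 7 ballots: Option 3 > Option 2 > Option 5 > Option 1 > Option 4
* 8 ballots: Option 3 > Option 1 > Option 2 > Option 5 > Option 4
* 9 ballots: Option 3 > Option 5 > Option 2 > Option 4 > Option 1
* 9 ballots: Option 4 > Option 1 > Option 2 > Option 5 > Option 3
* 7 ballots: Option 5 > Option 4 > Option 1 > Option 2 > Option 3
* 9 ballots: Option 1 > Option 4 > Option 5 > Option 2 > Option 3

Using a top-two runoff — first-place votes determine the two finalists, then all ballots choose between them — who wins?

Option 1

Round 1 first-place votes: Option 1 16, Option 2 0, Option 3 24, Option 4 9, Option 5 7. Option 3 and Option 1 advance.
Runoff: Option 3 is ranked above Option 1 on 24 ballots, Option 1 above Option 3 on 32.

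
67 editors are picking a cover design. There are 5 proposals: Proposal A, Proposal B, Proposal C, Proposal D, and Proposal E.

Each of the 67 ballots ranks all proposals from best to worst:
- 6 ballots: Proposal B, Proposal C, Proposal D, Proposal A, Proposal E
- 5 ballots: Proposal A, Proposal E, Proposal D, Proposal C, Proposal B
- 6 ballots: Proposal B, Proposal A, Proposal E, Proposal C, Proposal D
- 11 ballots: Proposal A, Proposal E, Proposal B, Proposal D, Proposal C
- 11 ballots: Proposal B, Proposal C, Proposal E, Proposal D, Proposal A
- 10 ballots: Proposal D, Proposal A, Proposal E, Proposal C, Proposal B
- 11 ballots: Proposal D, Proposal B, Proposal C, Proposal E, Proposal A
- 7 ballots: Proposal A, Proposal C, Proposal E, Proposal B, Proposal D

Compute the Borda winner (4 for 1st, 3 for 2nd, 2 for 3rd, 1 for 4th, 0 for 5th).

Proposal B

Proposal A: 6×1 + 5×4 + 6×3 + 11×4 + 11×0 + 10×3 + 11×0 + 7×4 = 146
Proposal B: 6×4 + 5×0 + 6×4 + 11×2 + 11×4 + 10×0 + 11×3 + 7×1 = 154
Proposal C: 6×3 + 5×1 + 6×1 + 11×0 + 11×3 + 10×1 + 11×2 + 7×3 = 115
Proposal D: 6×2 + 5×2 + 6×0 + 11×1 + 11×1 + 10×4 + 11×4 + 7×0 = 128
Proposal E: 6×0 + 5×3 + 6×2 + 11×3 + 11×2 + 10×2 + 11×1 + 7×2 = 127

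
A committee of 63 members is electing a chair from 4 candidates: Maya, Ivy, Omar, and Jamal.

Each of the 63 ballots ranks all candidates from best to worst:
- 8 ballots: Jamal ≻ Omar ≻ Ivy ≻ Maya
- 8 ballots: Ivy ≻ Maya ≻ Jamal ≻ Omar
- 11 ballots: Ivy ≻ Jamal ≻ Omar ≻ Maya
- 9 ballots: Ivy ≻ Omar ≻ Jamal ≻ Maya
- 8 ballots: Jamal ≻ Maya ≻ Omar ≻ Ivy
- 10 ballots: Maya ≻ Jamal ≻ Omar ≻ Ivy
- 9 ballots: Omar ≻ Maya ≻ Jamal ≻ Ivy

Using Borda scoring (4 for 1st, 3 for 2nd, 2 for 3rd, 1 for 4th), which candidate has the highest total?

Maya: 8×1 + 8×3 + 11×1 + 9×1 + 8×3 + 10×4 + 9×3 = 143
Ivy: 8×2 + 8×4 + 11×4 + 9×4 + 8×1 + 10×1 + 9×1 = 155
Omar: 8×3 + 8×1 + 11×2 + 9×3 + 8×2 + 10×2 + 9×4 = 153
Jamal: 8×4 + 8×2 + 11×3 + 9×2 + 8×4 + 10×3 + 9×2 = 179

Jamal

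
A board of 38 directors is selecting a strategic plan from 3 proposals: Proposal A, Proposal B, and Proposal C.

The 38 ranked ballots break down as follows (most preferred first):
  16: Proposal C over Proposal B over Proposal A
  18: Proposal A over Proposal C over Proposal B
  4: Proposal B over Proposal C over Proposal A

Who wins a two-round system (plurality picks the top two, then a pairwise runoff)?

Round 1 first-place votes: Proposal A 18, Proposal B 4, Proposal C 16. Proposal A and Proposal C advance.
Runoff: Proposal A is ranked above Proposal C on 18 ballots, Proposal C above Proposal A on 20.

Proposal C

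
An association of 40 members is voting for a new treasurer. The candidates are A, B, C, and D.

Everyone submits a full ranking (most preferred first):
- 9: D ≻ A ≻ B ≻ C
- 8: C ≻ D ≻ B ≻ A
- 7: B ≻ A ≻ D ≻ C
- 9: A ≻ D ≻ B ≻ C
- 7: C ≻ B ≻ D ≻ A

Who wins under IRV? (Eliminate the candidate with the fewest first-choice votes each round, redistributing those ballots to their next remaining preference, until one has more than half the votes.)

Round 1: A 9, B 7, C 15, D 9. B eliminated.
Round 2: A 16, C 15, D 9. D eliminated.
Round 3: A 25, C 15. A has a majority (≥21).

A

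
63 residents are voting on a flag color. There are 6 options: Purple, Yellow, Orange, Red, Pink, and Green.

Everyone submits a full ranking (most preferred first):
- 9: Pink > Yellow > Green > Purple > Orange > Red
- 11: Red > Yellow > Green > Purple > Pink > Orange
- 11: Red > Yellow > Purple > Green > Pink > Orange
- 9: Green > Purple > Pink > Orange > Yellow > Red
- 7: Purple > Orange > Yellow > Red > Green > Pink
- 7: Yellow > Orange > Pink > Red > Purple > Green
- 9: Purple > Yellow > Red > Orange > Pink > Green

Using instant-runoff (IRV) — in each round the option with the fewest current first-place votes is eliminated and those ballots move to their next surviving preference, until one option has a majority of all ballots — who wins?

Round 1: Purple 16, Yellow 7, Orange 0, Red 22, Pink 9, Green 9. Orange eliminated.
Round 2: Purple 16, Yellow 7, Red 22, Pink 9, Green 9. Yellow eliminated.
Round 3: Purple 16, Red 22, Pink 16, Green 9. Green eliminated.
Round 4: Purple 25, Red 22, Pink 16. Pink eliminated.
Round 5: Purple 34, Red 29. Purple has a majority (≥32).

Purple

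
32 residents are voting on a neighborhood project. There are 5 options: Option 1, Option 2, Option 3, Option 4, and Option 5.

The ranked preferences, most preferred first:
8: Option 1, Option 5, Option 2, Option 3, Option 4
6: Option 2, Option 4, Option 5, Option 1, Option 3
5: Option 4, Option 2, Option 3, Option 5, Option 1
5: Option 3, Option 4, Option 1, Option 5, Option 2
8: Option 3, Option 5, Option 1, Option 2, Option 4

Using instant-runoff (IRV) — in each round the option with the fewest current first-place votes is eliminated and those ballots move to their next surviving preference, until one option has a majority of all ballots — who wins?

Round 1: Option 1 8, Option 2 6, Option 3 13, Option 4 5, Option 5 0. Option 5 eliminated.
Round 2: Option 1 8, Option 2 6, Option 3 13, Option 4 5. Option 4 eliminated.
Round 3: Option 1 8, Option 2 11, Option 3 13. Option 1 eliminated.
Round 4: Option 2 19, Option 3 13. Option 2 has a majority (≥17).

Option 2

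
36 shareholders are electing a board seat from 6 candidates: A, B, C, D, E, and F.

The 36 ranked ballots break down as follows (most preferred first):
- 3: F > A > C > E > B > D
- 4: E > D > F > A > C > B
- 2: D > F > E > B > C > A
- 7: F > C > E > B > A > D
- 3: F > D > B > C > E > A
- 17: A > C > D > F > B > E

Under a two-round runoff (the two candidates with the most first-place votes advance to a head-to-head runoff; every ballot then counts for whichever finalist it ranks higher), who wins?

F

Round 1 first-place votes: A 17, B 0, C 0, D 2, E 4, F 13. A and F advance.
Runoff: A is ranked above F on 17 ballots, F above A on 19.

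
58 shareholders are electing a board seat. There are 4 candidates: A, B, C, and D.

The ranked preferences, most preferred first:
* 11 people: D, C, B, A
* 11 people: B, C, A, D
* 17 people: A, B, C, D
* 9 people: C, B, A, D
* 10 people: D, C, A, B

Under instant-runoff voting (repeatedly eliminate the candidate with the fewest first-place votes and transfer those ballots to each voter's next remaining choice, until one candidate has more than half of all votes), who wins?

B

Round 1: A 17, B 11, C 9, D 21. C eliminated.
Round 2: A 17, B 20, D 21. A eliminated.
Round 3: B 37, D 21. B has a majority (≥30).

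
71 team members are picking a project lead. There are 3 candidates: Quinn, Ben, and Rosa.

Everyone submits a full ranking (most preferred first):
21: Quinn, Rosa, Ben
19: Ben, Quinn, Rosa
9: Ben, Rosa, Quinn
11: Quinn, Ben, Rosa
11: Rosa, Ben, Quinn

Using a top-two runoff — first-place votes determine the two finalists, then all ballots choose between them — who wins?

Round 1 first-place votes: Quinn 32, Ben 28, Rosa 11. Quinn and Ben advance.
Runoff: Quinn is ranked above Ben on 32 ballots, Ben above Quinn on 39.

Ben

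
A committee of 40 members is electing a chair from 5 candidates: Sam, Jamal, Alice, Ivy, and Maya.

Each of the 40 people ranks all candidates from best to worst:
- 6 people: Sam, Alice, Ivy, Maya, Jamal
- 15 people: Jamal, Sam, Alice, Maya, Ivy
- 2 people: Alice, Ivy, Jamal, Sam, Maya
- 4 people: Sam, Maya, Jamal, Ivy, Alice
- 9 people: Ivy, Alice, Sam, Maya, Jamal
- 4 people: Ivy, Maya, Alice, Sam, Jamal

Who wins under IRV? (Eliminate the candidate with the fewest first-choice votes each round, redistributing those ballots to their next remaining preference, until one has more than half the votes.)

Ivy

Round 1: Sam 10, Jamal 15, Alice 2, Ivy 13, Maya 0. Maya eliminated.
Round 2: Sam 10, Jamal 15, Alice 2, Ivy 13. Alice eliminated.
Round 3: Sam 10, Jamal 15, Ivy 15. Sam eliminated.
Round 4: Jamal 19, Ivy 21. Ivy has a majority (≥21).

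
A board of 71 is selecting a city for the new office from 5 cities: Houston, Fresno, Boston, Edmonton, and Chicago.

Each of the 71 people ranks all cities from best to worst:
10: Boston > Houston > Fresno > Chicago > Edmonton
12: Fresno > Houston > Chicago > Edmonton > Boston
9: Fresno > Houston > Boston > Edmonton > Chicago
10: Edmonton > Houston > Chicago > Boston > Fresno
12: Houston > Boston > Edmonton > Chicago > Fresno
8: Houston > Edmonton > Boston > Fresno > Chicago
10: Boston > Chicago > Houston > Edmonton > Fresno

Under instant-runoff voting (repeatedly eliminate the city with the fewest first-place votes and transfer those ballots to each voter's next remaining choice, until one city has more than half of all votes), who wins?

Houston

Round 1: Houston 20, Fresno 21, Boston 20, Edmonton 10, Chicago 0. Chicago eliminated.
Round 2: Houston 20, Fresno 21, Boston 20, Edmonton 10. Edmonton eliminated.
Round 3: Houston 30, Fresno 21, Boston 20. Boston eliminated.
Round 4: Houston 50, Fresno 21. Houston has a majority (≥36).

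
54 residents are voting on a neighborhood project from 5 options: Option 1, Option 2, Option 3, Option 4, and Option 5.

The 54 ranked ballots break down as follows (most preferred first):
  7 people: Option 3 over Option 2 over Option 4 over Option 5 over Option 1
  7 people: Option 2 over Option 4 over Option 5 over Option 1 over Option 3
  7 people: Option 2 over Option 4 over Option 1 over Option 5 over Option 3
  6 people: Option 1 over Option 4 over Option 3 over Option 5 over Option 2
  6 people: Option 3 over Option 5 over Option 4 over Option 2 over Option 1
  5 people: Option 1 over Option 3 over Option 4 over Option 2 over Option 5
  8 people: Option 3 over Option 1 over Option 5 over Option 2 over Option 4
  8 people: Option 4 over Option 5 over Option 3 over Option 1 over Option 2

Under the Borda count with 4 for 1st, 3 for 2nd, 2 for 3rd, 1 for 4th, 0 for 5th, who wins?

Option 4

Option 1: 7×0 + 7×1 + 7×2 + 6×4 + 6×0 + 5×4 + 8×3 + 8×1 = 97
Option 2: 7×3 + 7×4 + 7×4 + 6×0 + 6×1 + 5×1 + 8×1 + 8×0 = 96
Option 3: 7×4 + 7×0 + 7×0 + 6×2 + 6×4 + 5×3 + 8×4 + 8×2 = 127
Option 4: 7×2 + 7×3 + 7×3 + 6×3 + 6×2 + 5×2 + 8×0 + 8×4 = 128
Option 5: 7×1 + 7×2 + 7×1 + 6×1 + 6×3 + 5×0 + 8×2 + 8×3 = 92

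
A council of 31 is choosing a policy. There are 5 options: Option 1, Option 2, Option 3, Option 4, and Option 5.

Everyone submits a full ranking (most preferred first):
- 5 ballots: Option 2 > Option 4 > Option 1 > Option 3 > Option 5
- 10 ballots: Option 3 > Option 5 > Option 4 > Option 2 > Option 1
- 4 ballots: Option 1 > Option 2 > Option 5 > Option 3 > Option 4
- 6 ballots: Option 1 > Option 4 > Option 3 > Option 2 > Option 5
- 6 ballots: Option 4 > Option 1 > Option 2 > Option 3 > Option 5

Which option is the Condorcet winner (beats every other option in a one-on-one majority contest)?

Option 4 vs Option 1: 21–10
Option 4 vs Option 2: 22–9
Option 4 vs Option 3: 17–14
Option 4 vs Option 5: 17–14
Option 4 beats every other option.

Option 4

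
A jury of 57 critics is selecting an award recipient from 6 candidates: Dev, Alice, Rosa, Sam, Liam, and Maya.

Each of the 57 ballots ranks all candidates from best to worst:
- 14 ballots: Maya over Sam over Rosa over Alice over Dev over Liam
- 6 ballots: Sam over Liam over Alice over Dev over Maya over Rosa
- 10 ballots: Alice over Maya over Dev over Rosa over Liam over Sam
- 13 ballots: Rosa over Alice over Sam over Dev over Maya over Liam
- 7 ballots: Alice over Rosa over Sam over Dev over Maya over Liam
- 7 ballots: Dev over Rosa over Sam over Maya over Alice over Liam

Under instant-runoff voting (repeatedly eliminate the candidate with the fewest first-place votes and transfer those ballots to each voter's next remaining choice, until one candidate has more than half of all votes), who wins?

Round 1: Dev 7, Alice 17, Rosa 13, Sam 6, Liam 0, Maya 14. Liam eliminated.
Round 2: Dev 7, Alice 17, Rosa 13, Sam 6, Maya 14. Sam eliminated.
Round 3: Dev 7, Alice 23, Rosa 13, Maya 14. Dev eliminated.
Round 4: Alice 23, Rosa 20, Maya 14. Maya eliminated.
Round 5: Alice 23, Rosa 34. Rosa has a majority (≥29).

Rosa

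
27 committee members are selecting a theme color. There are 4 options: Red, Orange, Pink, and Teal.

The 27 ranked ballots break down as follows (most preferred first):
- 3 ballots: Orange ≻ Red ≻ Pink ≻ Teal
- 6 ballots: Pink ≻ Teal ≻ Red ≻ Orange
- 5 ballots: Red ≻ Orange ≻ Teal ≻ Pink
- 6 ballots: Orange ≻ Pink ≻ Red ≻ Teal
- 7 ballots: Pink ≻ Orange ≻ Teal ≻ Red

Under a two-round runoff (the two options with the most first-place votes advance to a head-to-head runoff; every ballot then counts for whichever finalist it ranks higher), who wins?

Round 1 first-place votes: Red 5, Orange 9, Pink 13, Teal 0. Pink and Orange advance.
Runoff: Pink is ranked above Orange on 13 ballots, Orange above Pink on 14.

Orange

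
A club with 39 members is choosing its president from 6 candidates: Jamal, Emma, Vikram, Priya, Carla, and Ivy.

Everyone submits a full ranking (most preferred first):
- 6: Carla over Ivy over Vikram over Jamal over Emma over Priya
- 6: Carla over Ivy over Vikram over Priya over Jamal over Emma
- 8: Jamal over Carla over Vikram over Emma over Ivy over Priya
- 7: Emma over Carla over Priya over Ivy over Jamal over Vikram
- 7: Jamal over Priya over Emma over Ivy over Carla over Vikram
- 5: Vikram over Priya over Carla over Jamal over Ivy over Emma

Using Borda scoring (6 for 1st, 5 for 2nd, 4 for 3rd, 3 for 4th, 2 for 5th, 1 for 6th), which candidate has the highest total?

Carla

Jamal: 6×3 + 6×2 + 8×6 + 7×2 + 7×6 + 5×3 = 149
Emma: 6×2 + 6×1 + 8×3 + 7×6 + 7×4 + 5×1 = 117
Vikram: 6×4 + 6×4 + 8×4 + 7×1 + 7×1 + 5×6 = 124
Priya: 6×1 + 6×3 + 8×1 + 7×4 + 7×5 + 5×5 = 120
Carla: 6×6 + 6×6 + 8×5 + 7×5 + 7×2 + 5×4 = 181
Ivy: 6×5 + 6×5 + 8×2 + 7×3 + 7×3 + 5×2 = 128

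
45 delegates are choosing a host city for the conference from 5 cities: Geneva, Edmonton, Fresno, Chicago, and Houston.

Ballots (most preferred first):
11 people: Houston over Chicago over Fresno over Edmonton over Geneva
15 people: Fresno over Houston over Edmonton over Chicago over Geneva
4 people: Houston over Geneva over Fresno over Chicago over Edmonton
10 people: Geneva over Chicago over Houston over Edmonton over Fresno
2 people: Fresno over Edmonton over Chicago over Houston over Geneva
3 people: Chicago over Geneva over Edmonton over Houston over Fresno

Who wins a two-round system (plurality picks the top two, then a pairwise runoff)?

Houston

Round 1 first-place votes: Geneva 10, Edmonton 0, Fresno 17, Chicago 3, Houston 15. Fresno and Houston advance.
Runoff: Fresno is ranked above Houston on 17 ballots, Houston above Fresno on 28.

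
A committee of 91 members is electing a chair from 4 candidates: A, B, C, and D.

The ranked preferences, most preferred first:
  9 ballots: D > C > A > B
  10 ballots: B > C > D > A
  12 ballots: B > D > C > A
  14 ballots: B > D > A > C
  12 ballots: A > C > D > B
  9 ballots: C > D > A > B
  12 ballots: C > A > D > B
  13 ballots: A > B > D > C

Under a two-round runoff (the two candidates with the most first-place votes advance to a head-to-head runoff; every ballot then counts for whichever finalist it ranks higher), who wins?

A

Round 1 first-place votes: A 25, B 36, C 21, D 9. B and A advance.
Runoff: B is ranked above A on 36 ballots, A above B on 55.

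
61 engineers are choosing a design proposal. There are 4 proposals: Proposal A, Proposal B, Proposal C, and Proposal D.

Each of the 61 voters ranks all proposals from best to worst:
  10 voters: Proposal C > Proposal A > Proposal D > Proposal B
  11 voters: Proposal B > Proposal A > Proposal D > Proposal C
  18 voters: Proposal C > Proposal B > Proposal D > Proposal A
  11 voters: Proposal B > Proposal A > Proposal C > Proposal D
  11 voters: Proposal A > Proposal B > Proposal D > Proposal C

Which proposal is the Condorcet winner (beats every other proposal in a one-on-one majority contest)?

Proposal B

Proposal B vs Proposal A: 40–21
Proposal B vs Proposal C: 33–28
Proposal B vs Proposal D: 51–10
Proposal B beats every other proposal.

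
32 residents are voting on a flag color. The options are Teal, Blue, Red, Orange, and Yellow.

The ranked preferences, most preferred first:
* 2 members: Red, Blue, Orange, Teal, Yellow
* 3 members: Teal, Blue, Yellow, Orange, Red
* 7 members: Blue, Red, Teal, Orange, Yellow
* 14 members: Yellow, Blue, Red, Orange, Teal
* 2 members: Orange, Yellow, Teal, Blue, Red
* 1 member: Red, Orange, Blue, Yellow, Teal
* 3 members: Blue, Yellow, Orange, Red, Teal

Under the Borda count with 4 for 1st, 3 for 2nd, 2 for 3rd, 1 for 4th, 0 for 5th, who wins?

Teal: 2×1 + 3×4 + 7×2 + 14×0 + 2×2 + 1×0 + 3×0 = 32
Blue: 2×3 + 3×3 + 7×4 + 14×3 + 2×1 + 1×2 + 3×4 = 101
Red: 2×4 + 3×0 + 7×3 + 14×2 + 2×0 + 1×4 + 3×1 = 64
Orange: 2×2 + 3×1 + 7×1 + 14×1 + 2×4 + 1×3 + 3×2 = 45
Yellow: 2×0 + 3×2 + 7×0 + 14×4 + 2×3 + 1×1 + 3×3 = 78

Blue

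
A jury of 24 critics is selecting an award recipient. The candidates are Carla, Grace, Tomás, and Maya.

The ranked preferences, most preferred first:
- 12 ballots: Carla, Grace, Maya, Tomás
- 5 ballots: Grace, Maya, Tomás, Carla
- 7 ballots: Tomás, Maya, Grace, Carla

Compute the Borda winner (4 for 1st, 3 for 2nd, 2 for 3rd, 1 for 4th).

Grace

Carla: 12×4 + 5×1 + 7×1 = 60
Grace: 12×3 + 5×4 + 7×2 = 70
Tomás: 12×1 + 5×2 + 7×4 = 50
Maya: 12×2 + 5×3 + 7×3 = 60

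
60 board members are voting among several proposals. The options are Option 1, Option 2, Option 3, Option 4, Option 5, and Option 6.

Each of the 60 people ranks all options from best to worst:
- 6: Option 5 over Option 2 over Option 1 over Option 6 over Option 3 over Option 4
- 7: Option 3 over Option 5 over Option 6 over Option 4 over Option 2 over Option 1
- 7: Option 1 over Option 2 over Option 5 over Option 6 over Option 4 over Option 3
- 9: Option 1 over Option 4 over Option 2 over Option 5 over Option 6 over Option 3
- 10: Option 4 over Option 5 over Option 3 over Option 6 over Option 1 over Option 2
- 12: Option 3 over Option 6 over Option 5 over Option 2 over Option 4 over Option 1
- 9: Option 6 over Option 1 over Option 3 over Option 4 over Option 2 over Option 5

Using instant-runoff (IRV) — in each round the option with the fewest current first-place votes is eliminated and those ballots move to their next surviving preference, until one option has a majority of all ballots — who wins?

Round 1: Option 1 16, Option 2 0, Option 3 19, Option 4 10, Option 5 6, Option 6 9. Option 2 eliminated.
Round 2: Option 1 16, Option 3 19, Option 4 10, Option 5 6, Option 6 9. Option 5 eliminated.
Round 3: Option 1 22, Option 3 19, Option 4 10, Option 6 9. Option 6 eliminated.
Round 4: Option 1 31, Option 3 19, Option 4 10. Option 1 has a majority (≥31).

Option 1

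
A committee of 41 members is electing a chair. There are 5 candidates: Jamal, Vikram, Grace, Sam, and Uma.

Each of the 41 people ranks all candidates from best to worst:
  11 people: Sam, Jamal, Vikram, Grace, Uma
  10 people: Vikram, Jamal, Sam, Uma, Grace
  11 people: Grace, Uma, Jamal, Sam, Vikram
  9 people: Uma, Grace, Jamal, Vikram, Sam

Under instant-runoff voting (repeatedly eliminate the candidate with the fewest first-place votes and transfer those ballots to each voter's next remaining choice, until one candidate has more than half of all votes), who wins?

Sam

Round 1: Jamal 0, Vikram 10, Grace 11, Sam 11, Uma 9. Jamal eliminated.
Round 2: Vikram 10, Grace 11, Sam 11, Uma 9. Uma eliminated.
Round 3: Vikram 10, Grace 20, Sam 11. Vikram eliminated.
Round 4: Grace 20, Sam 21. Sam has a majority (≥21).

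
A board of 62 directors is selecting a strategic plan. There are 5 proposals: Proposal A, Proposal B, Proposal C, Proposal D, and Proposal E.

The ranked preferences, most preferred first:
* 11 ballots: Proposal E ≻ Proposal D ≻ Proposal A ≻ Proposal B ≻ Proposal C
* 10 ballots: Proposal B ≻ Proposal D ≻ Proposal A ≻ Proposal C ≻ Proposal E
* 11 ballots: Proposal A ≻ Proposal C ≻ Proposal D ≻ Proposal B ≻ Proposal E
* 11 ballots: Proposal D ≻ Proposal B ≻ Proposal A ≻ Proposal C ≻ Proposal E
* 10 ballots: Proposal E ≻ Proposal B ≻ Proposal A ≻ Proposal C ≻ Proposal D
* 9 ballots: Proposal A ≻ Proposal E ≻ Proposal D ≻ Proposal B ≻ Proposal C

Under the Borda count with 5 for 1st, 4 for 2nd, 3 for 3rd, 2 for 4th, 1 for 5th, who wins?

Proposal A: 11×3 + 10×3 + 11×5 + 11×3 + 10×3 + 9×5 = 226
Proposal B: 11×2 + 10×5 + 11×2 + 11×4 + 10×4 + 9×2 = 196
Proposal C: 11×1 + 10×2 + 11×4 + 11×2 + 10×2 + 9×1 = 126
Proposal D: 11×4 + 10×4 + 11×3 + 11×5 + 10×1 + 9×3 = 209
Proposal E: 11×5 + 10×1 + 11×1 + 11×1 + 10×5 + 9×4 = 173

Proposal A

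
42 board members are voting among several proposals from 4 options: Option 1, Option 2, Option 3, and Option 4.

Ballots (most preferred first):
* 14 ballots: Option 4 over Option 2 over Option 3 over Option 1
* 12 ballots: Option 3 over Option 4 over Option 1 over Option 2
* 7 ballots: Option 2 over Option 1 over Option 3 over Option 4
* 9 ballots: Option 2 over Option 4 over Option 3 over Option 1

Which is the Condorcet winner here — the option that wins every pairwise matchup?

Option 4 vs Option 1: 35–7
Option 4 vs Option 2: 26–16
Option 4 vs Option 3: 23–19
Option 4 beats every other option.

Option 4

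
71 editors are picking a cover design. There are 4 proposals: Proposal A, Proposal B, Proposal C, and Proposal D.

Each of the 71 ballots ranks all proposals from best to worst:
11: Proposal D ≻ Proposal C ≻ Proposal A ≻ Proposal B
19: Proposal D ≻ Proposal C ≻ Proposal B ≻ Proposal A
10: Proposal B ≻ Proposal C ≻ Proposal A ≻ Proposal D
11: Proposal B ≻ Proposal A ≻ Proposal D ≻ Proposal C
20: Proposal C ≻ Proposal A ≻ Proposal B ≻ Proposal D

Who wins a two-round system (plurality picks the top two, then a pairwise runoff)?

Round 1 first-place votes: Proposal A 0, Proposal B 21, Proposal C 20, Proposal D 30. Proposal D and Proposal B advance.
Runoff: Proposal D is ranked above Proposal B on 30 ballots, Proposal B above Proposal D on 41.

Proposal B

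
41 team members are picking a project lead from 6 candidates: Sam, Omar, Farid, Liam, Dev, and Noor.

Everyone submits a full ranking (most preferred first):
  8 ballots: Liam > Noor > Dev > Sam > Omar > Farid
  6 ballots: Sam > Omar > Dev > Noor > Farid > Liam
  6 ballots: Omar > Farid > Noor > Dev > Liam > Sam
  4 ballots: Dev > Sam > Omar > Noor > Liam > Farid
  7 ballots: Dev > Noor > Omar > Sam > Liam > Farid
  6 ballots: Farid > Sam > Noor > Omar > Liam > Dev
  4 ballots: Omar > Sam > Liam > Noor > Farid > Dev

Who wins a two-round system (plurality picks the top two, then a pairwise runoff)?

Round 1 first-place votes: Sam 6, Omar 10, Farid 6, Liam 8, Dev 11, Noor 0. Dev and Omar advance.
Runoff: Dev is ranked above Omar on 19 ballots, Omar above Dev on 22.

Omar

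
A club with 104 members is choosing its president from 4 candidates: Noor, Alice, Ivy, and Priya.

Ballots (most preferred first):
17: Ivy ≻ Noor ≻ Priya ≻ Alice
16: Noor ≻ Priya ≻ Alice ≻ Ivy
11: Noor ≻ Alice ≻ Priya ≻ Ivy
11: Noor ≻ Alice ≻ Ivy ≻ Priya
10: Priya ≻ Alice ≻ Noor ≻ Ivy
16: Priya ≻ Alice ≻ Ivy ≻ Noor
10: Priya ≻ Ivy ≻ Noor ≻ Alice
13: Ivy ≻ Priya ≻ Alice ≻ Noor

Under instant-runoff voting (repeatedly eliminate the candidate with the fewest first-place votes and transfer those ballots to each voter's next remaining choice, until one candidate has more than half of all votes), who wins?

Round 1: Noor 38, Alice 0, Ivy 30, Priya 36. Alice eliminated.
Round 2: Noor 38, Ivy 30, Priya 36. Ivy eliminated.
Round 3: Noor 55, Priya 49. Noor has a majority (≥53).

Noor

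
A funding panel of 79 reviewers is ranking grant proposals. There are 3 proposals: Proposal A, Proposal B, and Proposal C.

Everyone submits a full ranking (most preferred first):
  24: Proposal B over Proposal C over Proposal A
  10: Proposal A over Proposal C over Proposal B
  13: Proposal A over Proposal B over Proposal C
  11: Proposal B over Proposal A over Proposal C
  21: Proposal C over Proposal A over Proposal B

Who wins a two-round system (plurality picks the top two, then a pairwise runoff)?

Round 1 first-place votes: Proposal A 23, Proposal B 35, Proposal C 21. Proposal B and Proposal A advance.
Runoff: Proposal B is ranked above Proposal A on 35 ballots, Proposal A above Proposal B on 44.

Proposal A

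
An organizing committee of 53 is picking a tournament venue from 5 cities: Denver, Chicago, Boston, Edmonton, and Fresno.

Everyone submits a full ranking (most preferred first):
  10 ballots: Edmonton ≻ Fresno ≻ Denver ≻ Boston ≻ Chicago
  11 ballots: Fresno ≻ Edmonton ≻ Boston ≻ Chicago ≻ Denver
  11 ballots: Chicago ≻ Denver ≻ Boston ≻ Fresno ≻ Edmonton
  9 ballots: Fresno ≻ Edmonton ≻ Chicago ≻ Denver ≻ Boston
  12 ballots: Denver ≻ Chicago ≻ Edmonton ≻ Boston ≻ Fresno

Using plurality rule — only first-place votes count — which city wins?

First-place votes: Denver 12, Chicago 11, Boston 0, Edmonton 10, Fresno 20.

Fresno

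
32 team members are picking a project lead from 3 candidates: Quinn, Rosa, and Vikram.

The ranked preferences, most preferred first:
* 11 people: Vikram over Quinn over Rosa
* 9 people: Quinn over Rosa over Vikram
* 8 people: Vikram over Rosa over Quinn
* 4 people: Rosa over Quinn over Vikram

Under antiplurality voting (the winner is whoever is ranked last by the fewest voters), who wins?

Last-place votes: Quinn 8, Rosa 11, Vikram 13.

Quinn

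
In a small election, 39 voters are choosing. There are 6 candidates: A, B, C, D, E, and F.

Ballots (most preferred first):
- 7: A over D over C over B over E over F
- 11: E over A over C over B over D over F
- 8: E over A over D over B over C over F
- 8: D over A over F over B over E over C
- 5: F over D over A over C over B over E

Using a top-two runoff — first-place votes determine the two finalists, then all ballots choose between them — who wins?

D

Round 1 first-place votes: A 7, B 0, C 0, D 8, E 19, F 5. E and D advance.
Runoff: E is ranked above D on 19 ballots, D above E on 20.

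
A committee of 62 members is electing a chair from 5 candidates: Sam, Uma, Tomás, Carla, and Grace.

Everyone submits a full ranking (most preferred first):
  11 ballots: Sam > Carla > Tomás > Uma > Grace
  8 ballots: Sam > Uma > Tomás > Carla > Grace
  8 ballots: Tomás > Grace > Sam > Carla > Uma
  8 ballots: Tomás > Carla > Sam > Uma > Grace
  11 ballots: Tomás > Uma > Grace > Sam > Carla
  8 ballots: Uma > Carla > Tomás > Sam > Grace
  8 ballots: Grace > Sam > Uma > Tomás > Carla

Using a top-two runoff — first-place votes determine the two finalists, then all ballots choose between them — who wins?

Round 1 first-place votes: Sam 19, Uma 8, Tomás 27, Carla 0, Grace 8. Tomás and Sam advance.
Runoff: Tomás is ranked above Sam on 35 ballots, Sam above Tomás on 27.

Tomás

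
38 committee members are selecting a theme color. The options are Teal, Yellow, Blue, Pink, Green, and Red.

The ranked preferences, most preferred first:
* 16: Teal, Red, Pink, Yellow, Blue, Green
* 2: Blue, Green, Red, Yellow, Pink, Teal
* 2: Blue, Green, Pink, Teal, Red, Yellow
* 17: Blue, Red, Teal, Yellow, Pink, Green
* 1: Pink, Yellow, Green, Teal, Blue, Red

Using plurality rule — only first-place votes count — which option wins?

First-place votes: Teal 16, Yellow 0, Blue 21, Pink 1, Green 0, Red 0.

Blue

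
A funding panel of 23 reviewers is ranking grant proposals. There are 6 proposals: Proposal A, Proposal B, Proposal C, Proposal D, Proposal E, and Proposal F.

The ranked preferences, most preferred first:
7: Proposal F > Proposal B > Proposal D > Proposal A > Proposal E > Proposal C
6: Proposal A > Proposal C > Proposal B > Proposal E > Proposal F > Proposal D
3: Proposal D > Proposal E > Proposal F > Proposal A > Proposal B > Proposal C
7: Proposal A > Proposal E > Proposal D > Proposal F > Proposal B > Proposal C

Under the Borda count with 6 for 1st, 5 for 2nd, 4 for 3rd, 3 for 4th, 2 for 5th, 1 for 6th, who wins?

Proposal A: 7×3 + 6×6 + 3×3 + 7×6 = 108
Proposal B: 7×5 + 6×4 + 3×2 + 7×2 = 79
Proposal C: 7×1 + 6×5 + 3×1 + 7×1 = 47
Proposal D: 7×4 + 6×1 + 3×6 + 7×4 = 80
Proposal E: 7×2 + 6×3 + 3×5 + 7×5 = 82
Proposal F: 7×6 + 6×2 + 3×4 + 7×3 = 87

Proposal A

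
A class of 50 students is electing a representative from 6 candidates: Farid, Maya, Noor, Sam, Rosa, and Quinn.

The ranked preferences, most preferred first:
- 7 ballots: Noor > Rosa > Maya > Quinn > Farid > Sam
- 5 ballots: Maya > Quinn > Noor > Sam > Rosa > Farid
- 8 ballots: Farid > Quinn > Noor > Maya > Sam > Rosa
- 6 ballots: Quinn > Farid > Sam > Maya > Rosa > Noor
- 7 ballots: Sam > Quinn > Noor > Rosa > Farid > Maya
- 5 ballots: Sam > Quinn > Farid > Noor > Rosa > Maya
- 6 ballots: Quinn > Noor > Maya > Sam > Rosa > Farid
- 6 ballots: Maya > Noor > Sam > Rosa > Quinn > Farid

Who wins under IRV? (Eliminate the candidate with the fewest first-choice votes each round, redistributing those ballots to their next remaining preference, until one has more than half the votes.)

Round 1: Farid 8, Maya 11, Noor 7, Sam 12, Rosa 0, Quinn 12. Rosa eliminated.
Round 2: Farid 8, Maya 11, Noor 7, Sam 12, Quinn 12. Noor eliminated.
Round 3: Farid 8, Maya 18, Sam 12, Quinn 12. Farid eliminated.
Round 4: Maya 18, Sam 12, Quinn 20. Sam eliminated.
Round 5: Maya 18, Quinn 32. Quinn has a majority (≥26).

Quinn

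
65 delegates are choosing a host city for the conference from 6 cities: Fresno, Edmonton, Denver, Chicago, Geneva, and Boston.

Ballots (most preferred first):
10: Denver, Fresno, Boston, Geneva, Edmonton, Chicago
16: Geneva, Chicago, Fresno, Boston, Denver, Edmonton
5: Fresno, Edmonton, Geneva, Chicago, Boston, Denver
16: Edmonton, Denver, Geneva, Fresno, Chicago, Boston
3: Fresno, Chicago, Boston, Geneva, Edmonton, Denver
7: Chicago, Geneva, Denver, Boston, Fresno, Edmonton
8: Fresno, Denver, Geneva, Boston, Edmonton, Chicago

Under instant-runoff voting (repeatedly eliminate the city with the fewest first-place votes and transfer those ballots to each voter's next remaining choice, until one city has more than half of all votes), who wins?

Round 1: Fresno 16, Edmonton 16, Denver 10, Chicago 7, Geneva 16, Boston 0. Boston eliminated.
Round 2: Fresno 16, Edmonton 16, Denver 10, Chicago 7, Geneva 16. Chicago eliminated.
Round 3: Fresno 16, Edmonton 16, Denver 10, Geneva 23. Denver eliminated.
Round 4: Fresno 26, Edmonton 16, Geneva 23. Edmonton eliminated.
Round 5: Fresno 26, Geneva 39. Geneva has a majority (≥33).

Geneva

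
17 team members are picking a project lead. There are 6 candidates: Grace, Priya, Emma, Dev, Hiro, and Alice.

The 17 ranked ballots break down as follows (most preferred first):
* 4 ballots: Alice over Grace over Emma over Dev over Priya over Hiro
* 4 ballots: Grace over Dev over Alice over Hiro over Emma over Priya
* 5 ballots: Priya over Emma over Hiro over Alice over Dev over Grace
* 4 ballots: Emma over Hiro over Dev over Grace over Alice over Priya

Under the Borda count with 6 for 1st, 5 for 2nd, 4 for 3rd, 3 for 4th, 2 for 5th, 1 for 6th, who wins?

Emma

Grace: 4×5 + 4×6 + 5×1 + 4×3 = 61
Priya: 4×2 + 4×1 + 5×6 + 4×1 = 46
Emma: 4×4 + 4×2 + 5×5 + 4×6 = 73
Dev: 4×3 + 4×5 + 5×2 + 4×4 = 58
Hiro: 4×1 + 4×3 + 5×4 + 4×5 = 56
Alice: 4×6 + 4×4 + 5×3 + 4×2 = 63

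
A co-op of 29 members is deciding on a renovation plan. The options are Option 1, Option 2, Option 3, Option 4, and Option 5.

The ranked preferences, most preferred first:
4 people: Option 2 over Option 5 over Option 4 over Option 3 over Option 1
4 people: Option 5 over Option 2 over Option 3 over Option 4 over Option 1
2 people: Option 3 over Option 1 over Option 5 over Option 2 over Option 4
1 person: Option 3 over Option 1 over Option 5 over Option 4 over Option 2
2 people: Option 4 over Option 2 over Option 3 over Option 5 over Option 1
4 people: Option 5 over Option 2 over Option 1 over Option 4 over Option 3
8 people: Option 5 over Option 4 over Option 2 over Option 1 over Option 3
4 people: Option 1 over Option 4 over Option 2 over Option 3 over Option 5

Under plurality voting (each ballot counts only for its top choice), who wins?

Option 5

First-place votes: Option 1 4, Option 2 4, Option 3 3, Option 4 2, Option 5 16.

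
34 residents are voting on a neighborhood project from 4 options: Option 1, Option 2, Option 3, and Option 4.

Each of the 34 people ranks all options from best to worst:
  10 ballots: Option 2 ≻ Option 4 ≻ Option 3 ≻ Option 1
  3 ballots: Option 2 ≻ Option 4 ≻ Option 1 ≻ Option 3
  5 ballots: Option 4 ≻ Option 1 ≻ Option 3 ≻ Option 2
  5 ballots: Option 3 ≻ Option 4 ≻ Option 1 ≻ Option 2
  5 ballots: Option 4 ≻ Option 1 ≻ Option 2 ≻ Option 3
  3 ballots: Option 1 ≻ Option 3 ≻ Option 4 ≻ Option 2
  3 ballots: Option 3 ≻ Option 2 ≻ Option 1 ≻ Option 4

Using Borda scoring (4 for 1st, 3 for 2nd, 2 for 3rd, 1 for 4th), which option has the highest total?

Option 1: 10×1 + 3×2 + 5×3 + 5×2 + 5×3 + 3×4 + 3×2 = 74
Option 2: 10×4 + 3×4 + 5×1 + 5×1 + 5×2 + 3×1 + 3×3 = 84
Option 3: 10×2 + 3×1 + 5×2 + 5×4 + 5×1 + 3×3 + 3×4 = 79
Option 4: 10×3 + 3×3 + 5×4 + 5×3 + 5×4 + 3×2 + 3×1 = 103

Option 4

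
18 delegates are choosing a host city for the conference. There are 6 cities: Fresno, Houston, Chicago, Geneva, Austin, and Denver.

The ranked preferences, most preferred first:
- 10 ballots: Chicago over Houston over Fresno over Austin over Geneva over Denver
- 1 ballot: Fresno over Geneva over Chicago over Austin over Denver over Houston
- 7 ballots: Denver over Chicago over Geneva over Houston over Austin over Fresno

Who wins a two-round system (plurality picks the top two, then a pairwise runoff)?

Chicago

Round 1 first-place votes: Fresno 1, Houston 0, Chicago 10, Geneva 0, Austin 0, Denver 7. Chicago and Denver advance.
Runoff: Chicago is ranked above Denver on 11 ballots, Denver above Chicago on 7.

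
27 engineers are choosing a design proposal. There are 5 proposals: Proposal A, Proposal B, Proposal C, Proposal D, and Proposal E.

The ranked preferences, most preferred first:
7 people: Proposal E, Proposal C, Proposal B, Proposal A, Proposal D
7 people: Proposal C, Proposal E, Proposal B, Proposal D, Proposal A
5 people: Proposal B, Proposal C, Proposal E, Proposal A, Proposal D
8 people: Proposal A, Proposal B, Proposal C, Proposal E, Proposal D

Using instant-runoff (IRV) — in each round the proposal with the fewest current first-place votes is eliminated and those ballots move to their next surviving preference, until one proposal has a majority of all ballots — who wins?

Round 1: Proposal A 8, Proposal B 5, Proposal C 7, Proposal D 0, Proposal E 7. Proposal D eliminated.
Round 2: Proposal A 8, Proposal B 5, Proposal C 7, Proposal E 7. Proposal B eliminated.
Round 3: Proposal A 8, Proposal C 12, Proposal E 7. Proposal E eliminated.
Round 4: Proposal A 8, Proposal C 19. Proposal C has a majority (≥14).

Proposal C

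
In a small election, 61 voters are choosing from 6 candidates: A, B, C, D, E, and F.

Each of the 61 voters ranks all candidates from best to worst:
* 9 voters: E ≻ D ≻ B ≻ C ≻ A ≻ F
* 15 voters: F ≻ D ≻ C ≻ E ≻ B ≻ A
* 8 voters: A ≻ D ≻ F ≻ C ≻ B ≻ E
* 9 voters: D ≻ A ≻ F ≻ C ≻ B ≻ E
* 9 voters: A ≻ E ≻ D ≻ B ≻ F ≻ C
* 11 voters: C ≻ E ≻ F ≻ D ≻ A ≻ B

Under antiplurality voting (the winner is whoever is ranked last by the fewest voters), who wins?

Last-place votes: A 15, B 11, C 9, D 0, E 17, F 9.

D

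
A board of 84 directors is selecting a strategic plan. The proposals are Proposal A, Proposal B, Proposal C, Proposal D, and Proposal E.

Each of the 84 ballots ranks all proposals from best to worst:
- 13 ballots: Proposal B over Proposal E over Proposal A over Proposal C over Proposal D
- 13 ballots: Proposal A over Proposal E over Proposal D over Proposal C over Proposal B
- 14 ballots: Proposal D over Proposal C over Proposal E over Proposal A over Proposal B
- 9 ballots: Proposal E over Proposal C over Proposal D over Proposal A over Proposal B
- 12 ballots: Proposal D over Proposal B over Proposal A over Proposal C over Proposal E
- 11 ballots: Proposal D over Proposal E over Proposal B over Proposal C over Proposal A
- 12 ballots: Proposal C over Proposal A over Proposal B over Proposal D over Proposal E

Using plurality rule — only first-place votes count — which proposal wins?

First-place votes: Proposal A 13, Proposal B 13, Proposal C 12, Proposal D 37, Proposal E 9.

Proposal D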